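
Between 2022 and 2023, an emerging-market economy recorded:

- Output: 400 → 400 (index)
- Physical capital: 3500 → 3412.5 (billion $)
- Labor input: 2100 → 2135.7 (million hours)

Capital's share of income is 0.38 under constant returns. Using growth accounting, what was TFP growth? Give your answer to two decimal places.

-0.10%

Output growth = (400 − 400) / 400 = 0%.
Physical capital growth = (3412.5 − 3500) / 3500 = -2.5%.
Labor input growth = (2135.7 − 2100) / 2100 = 1.7%.
Labor's share = 1 − 0.38 = 0.62.
Physical capital: 0.38 × (-2.5) = -0.95 pp.
Labor input: 0.62 × 1.7 = 1.054 pp.
TFP growth = 0 − 0.104 = -0.104%.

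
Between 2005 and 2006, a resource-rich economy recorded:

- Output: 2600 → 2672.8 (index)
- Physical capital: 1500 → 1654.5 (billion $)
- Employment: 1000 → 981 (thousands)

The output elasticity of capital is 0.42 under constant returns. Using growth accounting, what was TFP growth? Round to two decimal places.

Output growth = (2672.8 − 2600) / 2600 = 2.8%.
Physical capital growth = (1654.5 − 1500) / 1500 = 10.3%.
Employment growth = (981 − 1000) / 1000 = -1.9%.
Labor's share = 1 − 0.42 = 0.58.
Physical capital: 0.42 × 10.3 = 4.326 pp.
Employment: 0.58 × (-1.9) = -1.102 pp.
TFP growth = 2.8 − 3.224 = -0.424%.

-0.42%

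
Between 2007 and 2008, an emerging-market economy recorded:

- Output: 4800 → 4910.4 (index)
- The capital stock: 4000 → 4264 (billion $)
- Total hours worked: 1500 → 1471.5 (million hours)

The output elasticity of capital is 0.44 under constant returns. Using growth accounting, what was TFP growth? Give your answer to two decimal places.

Output growth = (4910.4 − 4800) / 4800 = 2.3%.
The capital stock growth = (4264 − 4000) / 4000 = 6.6%.
Total hours worked growth = (1471.5 − 1500) / 1500 = -1.9%.
Labor's share = 1 − 0.44 = 0.56.
The capital stock: 0.44 × 6.6 = 2.904 pp.
Total hours worked: 0.56 × (-1.9) = -1.064 pp.
TFP growth = 2.3 − 1.84 = 0.46%.

TFP grew 0.46%.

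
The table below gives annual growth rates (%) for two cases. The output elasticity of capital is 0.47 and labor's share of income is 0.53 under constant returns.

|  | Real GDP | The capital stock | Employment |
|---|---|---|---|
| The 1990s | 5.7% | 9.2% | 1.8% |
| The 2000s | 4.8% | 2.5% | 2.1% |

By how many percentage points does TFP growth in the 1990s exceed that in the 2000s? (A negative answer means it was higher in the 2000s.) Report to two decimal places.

Labor's share = 1 − 0.47 = 0.53.
The 1990s: TFP = 5.7 − 4.324 − 0.954 = 0.422%.
The 2000s: TFP = 4.8 − 1.175 − 1.113 = 2.512%.
Difference = 0.422 − (2.512) = -2.09 pp.

-2.09 percentage points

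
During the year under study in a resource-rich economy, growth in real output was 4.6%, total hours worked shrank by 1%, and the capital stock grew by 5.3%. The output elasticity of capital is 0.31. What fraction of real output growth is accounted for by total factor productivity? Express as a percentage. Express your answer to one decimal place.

Labor's share = 1 − 0.31 = 0.69.
The capital stock: 0.31 × 5.3 = 1.643 pp.
Total hours worked: 0.69 × (-1) = -0.69 pp.
TFP growth = 4.6 − 0.953 = 3.647%.
TFP share of growth = 3.647 / 4.6 × 100 = 79.283%.

79.3%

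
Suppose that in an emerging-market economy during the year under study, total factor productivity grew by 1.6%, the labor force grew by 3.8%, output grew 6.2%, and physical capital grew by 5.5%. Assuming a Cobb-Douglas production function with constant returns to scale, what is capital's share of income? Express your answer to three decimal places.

Capital's share of income is 0.471.

gY = gA + α·gK + (1−α)·gL, so gY − gA − gL = α(gK − gL).
6.2 − 1.6 − 3.8 = α × (5.5 − 3.8).
0.8 = 1.7 α, so α = 0.47059.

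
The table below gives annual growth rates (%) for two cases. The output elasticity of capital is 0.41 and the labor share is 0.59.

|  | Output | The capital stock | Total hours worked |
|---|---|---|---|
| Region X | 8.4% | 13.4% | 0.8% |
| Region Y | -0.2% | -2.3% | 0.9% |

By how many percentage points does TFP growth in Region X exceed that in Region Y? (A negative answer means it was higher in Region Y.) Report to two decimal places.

2.22 percentage points

Labor's share = 1 − 0.41 = 0.59.
Region X: TFP = 8.4 − 5.494 − 0.472 = 2.434%.
Region Y: TFP = -0.2 + 0.943 − 0.531 = 0.212%.
Difference = 2.434 − (0.212) = 2.222 pp.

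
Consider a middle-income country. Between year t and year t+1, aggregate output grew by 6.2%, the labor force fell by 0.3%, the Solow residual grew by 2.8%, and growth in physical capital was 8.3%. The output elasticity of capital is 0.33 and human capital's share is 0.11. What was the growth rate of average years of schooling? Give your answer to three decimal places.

Labor's share = 1 − 0.33 − 0.11 = 0.56.
gY = gA + 0.33×8.3 + 0.56×(-0.3) + 0.11×g.
0.11×g = 6.2 − 2.8 − 2.571 = 0.829.
g = 0.829 / 0.11 = 7.53636%.

Average years of schooling growth was 7.536%.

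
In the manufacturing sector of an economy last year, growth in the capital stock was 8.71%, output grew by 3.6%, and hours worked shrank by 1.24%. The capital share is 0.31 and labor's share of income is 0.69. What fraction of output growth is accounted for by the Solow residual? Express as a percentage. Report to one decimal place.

Labor's share = 1 − 0.31 = 0.69.
The capital stock: 0.31 × 8.71 = 2.7001 pp.
Hours worked: 0.69 × (-1.24) = -0.8556 pp.
TFP growth = 3.6 − 1.8445 = 1.7555%.
TFP share of growth = 1.7555 / 3.6 × 100 = 48.764%.

48.8%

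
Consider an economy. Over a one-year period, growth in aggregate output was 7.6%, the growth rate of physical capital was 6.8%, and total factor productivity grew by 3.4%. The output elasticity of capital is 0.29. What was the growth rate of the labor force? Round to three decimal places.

Labor's share = 1 − 0.29 = 0.71.
gY = gA + 0.29×6.8 + 0.71×g.
0.71×g = 7.6 − 3.4 − 1.972 = 2.228.
g = 2.228 / 0.71 = 3.13803%.

The labor force growth was 3.138%.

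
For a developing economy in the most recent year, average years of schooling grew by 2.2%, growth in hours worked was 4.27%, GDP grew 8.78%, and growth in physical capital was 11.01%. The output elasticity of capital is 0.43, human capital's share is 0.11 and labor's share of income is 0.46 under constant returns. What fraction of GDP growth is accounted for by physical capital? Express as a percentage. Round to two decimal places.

Physical capital contributed 0.43 × 11.01 = 4.7343 pp.
Share of growth = 4.7343 / 8.78 × 100 = 53.9214%.

53.92%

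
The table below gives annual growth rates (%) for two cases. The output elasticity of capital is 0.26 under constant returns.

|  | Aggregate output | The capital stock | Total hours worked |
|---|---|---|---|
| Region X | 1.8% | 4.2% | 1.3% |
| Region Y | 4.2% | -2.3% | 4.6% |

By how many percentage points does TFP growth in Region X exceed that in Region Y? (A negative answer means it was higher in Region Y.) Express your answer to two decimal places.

-1.65 percentage points

Labor's share = 1 − 0.26 = 0.74.
Region X: TFP = 1.8 − 1.092 − 0.962 = -0.254%.
Region Y: TFP = 4.2 + 0.598 − 3.404 = 1.394%.
Difference = -0.254 − (1.394) = -1.648 pp.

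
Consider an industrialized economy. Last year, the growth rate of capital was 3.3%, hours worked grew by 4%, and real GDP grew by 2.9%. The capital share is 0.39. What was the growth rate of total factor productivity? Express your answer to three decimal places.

Labor's share = 1 − 0.39 = 0.61.
Capital: 0.39 × 3.3 = 1.287 pp.
Hours worked: 0.61 × 4 = 2.44 pp.
TFP growth = 2.9 − 3.727 = -0.827%.

-0.827%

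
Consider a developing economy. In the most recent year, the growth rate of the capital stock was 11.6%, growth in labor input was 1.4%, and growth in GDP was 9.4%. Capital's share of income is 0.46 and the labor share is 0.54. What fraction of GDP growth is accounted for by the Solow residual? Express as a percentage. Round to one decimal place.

Labor's share = 1 − 0.46 = 0.54.
The capital stock: 0.46 × 11.6 = 5.336 pp.
Labor input: 0.54 × 1.4 = 0.756 pp.
TFP growth = 9.4 − 6.092 = 3.308%.
TFP share of growth = 3.308 / 9.4 × 100 = 35.191%.

The Solow residual accounted for 35.2% of growth.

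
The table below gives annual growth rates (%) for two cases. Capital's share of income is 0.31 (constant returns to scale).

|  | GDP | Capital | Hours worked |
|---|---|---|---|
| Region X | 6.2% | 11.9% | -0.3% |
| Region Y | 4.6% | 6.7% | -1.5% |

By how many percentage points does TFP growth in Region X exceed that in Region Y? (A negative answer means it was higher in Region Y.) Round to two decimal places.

-0.84 percentage points

Labor's share = 1 − 0.31 = 0.69.
Region X: TFP = 6.2 − 3.689 + 0.207 = 2.718%.
Region Y: TFP = 4.6 − 2.077 + 1.035 = 3.558%.
Difference = 2.718 − (3.558) = -0.84 pp.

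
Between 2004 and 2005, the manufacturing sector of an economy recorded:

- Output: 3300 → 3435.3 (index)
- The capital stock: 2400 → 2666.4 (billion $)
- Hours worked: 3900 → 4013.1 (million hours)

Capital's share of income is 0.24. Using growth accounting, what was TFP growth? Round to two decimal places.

Output growth = (3435.3 − 3300) / 3300 = 4.1%.
The capital stock growth = (2666.4 − 2400) / 2400 = 11.1%.
Hours worked growth = (4013.1 − 3900) / 3900 = 2.9%.
Labor's share = 1 − 0.24 = 0.76.
The capital stock: 0.24 × 11.1 = 2.664 pp.
Hours worked: 0.76 × 2.9 = 2.204 pp.
TFP growth = 4.1 − 4.868 = -0.768%.

-0.77%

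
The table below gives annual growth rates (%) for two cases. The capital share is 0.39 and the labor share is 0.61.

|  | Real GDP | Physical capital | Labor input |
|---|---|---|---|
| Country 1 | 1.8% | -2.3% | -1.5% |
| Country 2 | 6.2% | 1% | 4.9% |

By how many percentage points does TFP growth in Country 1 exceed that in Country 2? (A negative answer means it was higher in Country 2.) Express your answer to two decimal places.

0.79 percentage points

Labor's share = 1 − 0.39 = 0.61.
Country 1: TFP = 1.8 + 0.897 + 0.915 = 3.612%.
Country 2: TFP = 6.2 − 0.39 − 2.989 = 2.821%.
Difference = 3.612 − (2.821) = 0.791 pp.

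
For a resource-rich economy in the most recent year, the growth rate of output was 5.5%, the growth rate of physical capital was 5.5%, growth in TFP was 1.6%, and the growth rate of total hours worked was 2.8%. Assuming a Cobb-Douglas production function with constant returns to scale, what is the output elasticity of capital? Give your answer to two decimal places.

gY = gA + α·gK + (1−α)·gL, so gY − gA − gL = α(gK − gL).
5.5 − 1.6 − 2.8 = α × (5.5 − 2.8).
1.1 = 2.7 α, so α = 0.4074.

α = 0.41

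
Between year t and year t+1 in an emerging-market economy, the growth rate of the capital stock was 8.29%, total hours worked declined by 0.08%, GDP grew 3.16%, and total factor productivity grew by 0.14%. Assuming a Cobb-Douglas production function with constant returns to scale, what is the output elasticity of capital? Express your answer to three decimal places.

gY = gA + α·gK + (1−α)·gL, so gY − gA − gL = α(gK − gL).
3.16 − 0.14 + 0.08 = α × (8.29 − (-0.08)).
3.1 = 8.37 α, so α = 0.37037.

The output elasticity of capital is 0.370.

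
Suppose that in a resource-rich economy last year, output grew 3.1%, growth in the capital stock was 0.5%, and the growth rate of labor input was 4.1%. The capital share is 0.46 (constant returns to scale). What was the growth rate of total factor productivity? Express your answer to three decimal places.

0.656%

Labor's share = 1 − 0.46 = 0.54.
The capital stock: 0.46 × 0.5 = 0.23 pp.
Labor input: 0.54 × 4.1 = 2.214 pp.
TFP growth = 3.1 − 2.444 = 0.656%.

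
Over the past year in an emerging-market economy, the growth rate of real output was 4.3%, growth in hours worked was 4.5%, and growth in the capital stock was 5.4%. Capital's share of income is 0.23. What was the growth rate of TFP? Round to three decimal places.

-0.407%

Labor's share = 1 − 0.23 = 0.77.
The capital stock: 0.23 × 5.4 = 1.242 pp.
Hours worked: 0.77 × 4.5 = 3.465 pp.
TFP growth = 4.3 − 4.707 = -0.407%.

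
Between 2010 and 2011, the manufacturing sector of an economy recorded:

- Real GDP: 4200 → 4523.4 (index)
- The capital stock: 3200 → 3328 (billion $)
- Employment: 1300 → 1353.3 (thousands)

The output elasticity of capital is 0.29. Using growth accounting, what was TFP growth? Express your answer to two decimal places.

3.63%

Real GDP growth = (4523.4 − 4200) / 4200 = 7.7%.
The capital stock growth = (3328 − 3200) / 3200 = 4%.
Employment growth = (1353.3 − 1300) / 1300 = 4.1%.
Labor's share = 1 − 0.29 = 0.71.
The capital stock: 0.29 × 4 = 1.16 pp.
Employment: 0.71 × 4.1 = 2.911 pp.
TFP growth = 7.7 − 4.071 = 3.629%.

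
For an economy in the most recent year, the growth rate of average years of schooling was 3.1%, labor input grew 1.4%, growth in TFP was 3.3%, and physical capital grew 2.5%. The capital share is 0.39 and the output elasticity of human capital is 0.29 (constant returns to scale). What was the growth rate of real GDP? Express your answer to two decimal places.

5.62%

Labor's share = 1 − 0.39 − 0.29 = 0.32.
Physical capital: 0.39 × 2.5 = 0.975 pp.
Average years of schooling: 0.29 × 3.1 = 0.899 pp.
Labor input: 0.32 × 1.4 = 0.448 pp.
Output growth = 3.3 + 2.322 = 5.622%.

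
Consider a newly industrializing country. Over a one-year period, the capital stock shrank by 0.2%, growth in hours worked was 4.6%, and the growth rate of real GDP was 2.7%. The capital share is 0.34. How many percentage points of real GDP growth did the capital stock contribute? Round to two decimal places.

-0.07 percentage points

Contribution = share × growth = 0.34 × (-0.2) = -0.068 pp.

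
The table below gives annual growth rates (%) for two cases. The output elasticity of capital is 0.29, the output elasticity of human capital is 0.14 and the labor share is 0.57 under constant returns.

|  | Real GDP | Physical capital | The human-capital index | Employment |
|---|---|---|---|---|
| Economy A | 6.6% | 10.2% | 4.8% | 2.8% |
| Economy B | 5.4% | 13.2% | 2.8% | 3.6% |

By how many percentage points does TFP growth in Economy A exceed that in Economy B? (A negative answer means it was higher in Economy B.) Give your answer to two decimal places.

2.25 percentage points

Labor's share = 1 − 0.29 − 0.14 = 0.57.
Economy A: TFP = 6.6 − 2.958 − 0.672 − 1.596 = 1.374%.
Economy B: TFP = 5.4 − 3.828 − 0.392 − 2.052 = -0.872%.
Difference = 1.374 − (-0.872) = 2.246 pp.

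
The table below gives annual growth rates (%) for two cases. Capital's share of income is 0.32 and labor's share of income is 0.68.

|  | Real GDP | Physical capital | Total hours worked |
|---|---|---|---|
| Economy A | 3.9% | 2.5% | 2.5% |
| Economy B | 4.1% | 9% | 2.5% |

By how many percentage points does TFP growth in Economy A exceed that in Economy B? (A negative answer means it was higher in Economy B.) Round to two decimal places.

1.88 percentage points

Labor's share = 1 − 0.32 = 0.68.
Economy A: TFP = 3.9 − 0.8 − 1.7 = 1.4%.
Economy B: TFP = 4.1 − 2.88 − 1.7 = -0.48%.
Difference = 1.4 − (-0.48) = 1.88 pp.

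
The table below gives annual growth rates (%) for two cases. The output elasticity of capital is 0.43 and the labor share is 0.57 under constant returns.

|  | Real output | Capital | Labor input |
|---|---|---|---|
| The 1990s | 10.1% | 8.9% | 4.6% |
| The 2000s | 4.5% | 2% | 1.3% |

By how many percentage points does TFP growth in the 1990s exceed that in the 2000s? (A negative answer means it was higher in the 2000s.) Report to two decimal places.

Labor's share = 1 − 0.43 = 0.57.
The 1990s: TFP = 10.1 − 3.827 − 2.622 = 3.651%.
The 2000s: TFP = 4.5 − 0.86 − 0.741 = 2.899%.
Difference = 3.651 − (2.899) = 0.752 pp.

0.75 percentage points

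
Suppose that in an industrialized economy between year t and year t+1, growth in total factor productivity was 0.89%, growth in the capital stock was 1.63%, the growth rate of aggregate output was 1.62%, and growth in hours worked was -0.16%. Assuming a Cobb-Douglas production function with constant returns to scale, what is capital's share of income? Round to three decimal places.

α = 0.497

gY = gA + α·gK + (1−α)·gL, so gY − gA − gL = α(gK − gL).
1.62 − 0.89 + 0.16 = α × (1.63 − (-0.16)).
0.89 = 1.79 α, so α = 0.49721.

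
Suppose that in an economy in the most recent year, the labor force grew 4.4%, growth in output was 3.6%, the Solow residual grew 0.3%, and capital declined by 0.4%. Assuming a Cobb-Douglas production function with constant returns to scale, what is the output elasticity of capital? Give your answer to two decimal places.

gY = gA + α·gK + (1−α)·gL, so gY − gA − gL = α(gK − gL).
3.6 − 0.3 − 4.4 = α × (-0.4 − 4.4).
-1.1 = -4.8 α, so α = 0.2292.

The output elasticity of capital is 0.23.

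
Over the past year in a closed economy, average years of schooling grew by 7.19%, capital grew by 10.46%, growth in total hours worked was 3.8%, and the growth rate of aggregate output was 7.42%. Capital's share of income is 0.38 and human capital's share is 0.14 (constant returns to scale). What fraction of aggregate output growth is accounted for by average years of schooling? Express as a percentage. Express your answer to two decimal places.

Average years of schooling contributed 0.14 × 7.19 = 1.0066 pp.
Share of growth = 1.0066 / 7.42 × 100 = 13.566%.

13.57%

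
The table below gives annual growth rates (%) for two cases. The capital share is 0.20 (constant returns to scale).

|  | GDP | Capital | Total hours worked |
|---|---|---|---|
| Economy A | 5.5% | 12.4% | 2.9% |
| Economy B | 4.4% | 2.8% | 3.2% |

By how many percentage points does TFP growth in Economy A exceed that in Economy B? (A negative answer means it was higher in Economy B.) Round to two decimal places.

Labor's share = 1 − 0.2 = 0.8.
Economy A: TFP = 5.5 − 2.48 − 2.32 = 0.7%.
Economy B: TFP = 4.4 − 0.56 − 2.56 = 1.28%.
Difference = 0.7 − (1.28) = -0.58 pp.

-0.58 percentage points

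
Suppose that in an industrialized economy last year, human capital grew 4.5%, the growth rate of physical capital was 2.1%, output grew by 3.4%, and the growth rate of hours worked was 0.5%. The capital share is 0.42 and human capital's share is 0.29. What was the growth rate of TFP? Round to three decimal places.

1.068%

Labor's share = 1 − 0.42 − 0.29 = 0.29.
Physical capital: 0.42 × 2.1 = 0.882 pp.
Human capital: 0.29 × 4.5 = 1.305 pp.
Hours worked: 0.29 × 0.5 = 0.145 pp.
TFP growth = 3.4 − 2.332 = 1.068%.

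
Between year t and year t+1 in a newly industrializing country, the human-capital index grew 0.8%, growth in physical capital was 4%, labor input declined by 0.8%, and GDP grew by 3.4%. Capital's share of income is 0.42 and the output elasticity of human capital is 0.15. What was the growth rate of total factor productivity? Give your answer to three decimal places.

Total factor productivity growth was 1.944%.

Labor's share = 1 − 0.42 − 0.15 = 0.43.
Physical capital: 0.42 × 4 = 1.68 pp.
The human-capital index: 0.15 × 0.8 = 0.12 pp.
Labor input: 0.43 × (-0.8) = -0.344 pp.
TFP growth = 3.4 − 1.456 = 1.944%.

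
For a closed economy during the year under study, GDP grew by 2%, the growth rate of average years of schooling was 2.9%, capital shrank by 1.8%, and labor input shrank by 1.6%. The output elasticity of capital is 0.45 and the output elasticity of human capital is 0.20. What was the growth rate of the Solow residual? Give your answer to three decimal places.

Labor's share = 1 − 0.45 − 0.2 = 0.35.
Capital: 0.45 × (-1.8) = -0.81 pp.
Average years of schooling: 0.2 × 2.9 = 0.58 pp.
Labor input: 0.35 × (-1.6) = -0.56 pp.
TFP growth = 2 + 0.79 = 2.79%.

The Solow residual grew 2.790%.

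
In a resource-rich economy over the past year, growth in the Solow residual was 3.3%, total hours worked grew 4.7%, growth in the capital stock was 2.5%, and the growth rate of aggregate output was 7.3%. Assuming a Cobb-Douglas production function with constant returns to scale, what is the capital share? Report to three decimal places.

α = 0.318

gY = gA + α·gK + (1−α)·gL, so gY − gA − gL = α(gK − gL).
7.3 − 3.3 − 4.7 = α × (2.5 − 4.7).
-0.7 = -2.2 α, so α = 0.31818.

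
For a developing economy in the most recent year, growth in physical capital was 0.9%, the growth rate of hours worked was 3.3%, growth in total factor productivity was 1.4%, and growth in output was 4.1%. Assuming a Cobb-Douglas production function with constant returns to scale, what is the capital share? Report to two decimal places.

α = 0.25

gY = gA + α·gK + (1−α)·gL, so gY − gA − gL = α(gK − gL).
4.1 − 1.4 − 3.3 = α × (0.9 − 3.3).
-0.6 = -2.4 α, so α = 0.25.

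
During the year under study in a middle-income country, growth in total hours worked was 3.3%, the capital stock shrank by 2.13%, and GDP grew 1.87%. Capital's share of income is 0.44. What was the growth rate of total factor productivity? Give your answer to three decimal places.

Labor's share = 1 − 0.44 = 0.56.
The capital stock: 0.44 × (-2.13) = -0.9372 pp.
Total hours worked: 0.56 × 3.3 = 1.848 pp.
TFP growth = 1.87 − 0.9108 = 0.9592%.

Total factor productivity growth was 0.959%.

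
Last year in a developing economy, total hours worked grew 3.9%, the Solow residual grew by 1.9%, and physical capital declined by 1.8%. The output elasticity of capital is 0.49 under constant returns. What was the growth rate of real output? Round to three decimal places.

3.007%

Labor's share = 1 − 0.49 = 0.51.
Physical capital: 0.49 × (-1.8) = -0.882 pp.
Total hours worked: 0.51 × 3.9 = 1.989 pp.
Output growth = 1.9 + 1.107 = 3.007%.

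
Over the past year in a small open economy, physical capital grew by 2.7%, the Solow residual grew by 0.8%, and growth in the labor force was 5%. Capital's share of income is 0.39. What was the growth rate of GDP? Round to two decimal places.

Labor's share = 1 − 0.39 = 0.61.
Physical capital: 0.39 × 2.7 = 1.053 pp.
The labor force: 0.61 × 5 = 3.05 pp.
Output growth = 0.8 + 4.103 = 4.903%.

4.90%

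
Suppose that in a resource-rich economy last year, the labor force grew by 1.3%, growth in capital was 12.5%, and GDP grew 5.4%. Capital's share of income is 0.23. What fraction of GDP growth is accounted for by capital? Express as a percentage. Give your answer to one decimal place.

53.2%

Capital contributed 0.23 × 12.5 = 2.875 pp.
Share of growth = 2.875 / 5.4 × 100 = 53.241%.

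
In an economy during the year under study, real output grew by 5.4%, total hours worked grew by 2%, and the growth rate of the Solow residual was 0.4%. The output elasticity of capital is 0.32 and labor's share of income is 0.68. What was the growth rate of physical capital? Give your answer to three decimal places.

Labor's share = 1 − 0.32 = 0.68.
gY = gA + 0.68×2 + 0.32×g.
0.32×g = 5.4 − 0.4 − 1.36 = 3.64.
g = 3.64 / 0.32 = 11.375%.

Physical capital growth was 11.375%.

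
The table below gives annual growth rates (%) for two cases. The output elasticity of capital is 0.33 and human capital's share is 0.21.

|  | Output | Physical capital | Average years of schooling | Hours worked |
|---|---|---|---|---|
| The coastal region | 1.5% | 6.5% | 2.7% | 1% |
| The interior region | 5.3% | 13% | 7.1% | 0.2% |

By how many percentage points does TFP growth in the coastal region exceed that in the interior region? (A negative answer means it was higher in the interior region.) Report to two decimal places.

Labor's share = 1 − 0.33 − 0.21 = 0.46.
The coastal region: TFP = 1.5 − 2.145 − 0.567 − 0.46 = -1.672%.
The interior region: TFP = 5.3 − 4.29 − 1.491 − 0.092 = -0.573%.
Difference = -1.672 − (-0.573) = -1.099 pp.

-1.10 percentage points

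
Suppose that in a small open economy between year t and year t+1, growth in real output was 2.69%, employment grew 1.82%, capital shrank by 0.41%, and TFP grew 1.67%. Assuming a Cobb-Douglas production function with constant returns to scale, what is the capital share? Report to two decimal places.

The capital share is 0.36.

gY = gA + α·gK + (1−α)·gL, so gY − gA − gL = α(gK − gL).
2.69 − 1.67 − 1.82 = α × (-0.41 − 1.82).
-0.8 = -2.23 α, so α = 0.3587.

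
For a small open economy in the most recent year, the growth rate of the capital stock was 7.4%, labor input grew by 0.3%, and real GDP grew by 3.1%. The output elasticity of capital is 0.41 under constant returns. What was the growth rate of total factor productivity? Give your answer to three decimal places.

Labor's share = 1 − 0.41 = 0.59.
The capital stock: 0.41 × 7.4 = 3.034 pp.
Labor input: 0.59 × 0.3 = 0.177 pp.
TFP growth = 3.1 − 3.211 = -0.111%.

-0.111%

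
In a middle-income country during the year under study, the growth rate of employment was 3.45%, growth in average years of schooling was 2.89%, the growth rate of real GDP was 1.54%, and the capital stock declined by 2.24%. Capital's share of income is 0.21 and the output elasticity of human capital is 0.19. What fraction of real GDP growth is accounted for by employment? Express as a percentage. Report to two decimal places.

Labor's share = 1 − 0.21 − 0.19 = 0.6.
Employment contributed 0.6 × 3.45 = 2.07 pp.
Share of growth = 2.07 / 1.54 × 100 = 134.4156%.

Employment accounted for 134.42% of growth.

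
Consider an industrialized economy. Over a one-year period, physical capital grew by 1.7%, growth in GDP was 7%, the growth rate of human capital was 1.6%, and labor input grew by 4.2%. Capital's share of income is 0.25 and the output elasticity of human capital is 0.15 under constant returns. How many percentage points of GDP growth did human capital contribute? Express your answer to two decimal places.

0.24 pp

Contribution = share × growth = 0.15 × 1.6 = 0.24 pp.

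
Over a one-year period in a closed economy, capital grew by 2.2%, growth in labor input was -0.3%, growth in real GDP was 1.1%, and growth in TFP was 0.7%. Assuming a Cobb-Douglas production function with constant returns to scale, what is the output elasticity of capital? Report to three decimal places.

0.280

gY = gA + α·gK + (1−α)·gL, so gY − gA − gL = α(gK − gL).
1.1 − 0.7 + 0.3 = α × (2.2 − (-0.3)).
0.7 = 2.5 α, so α = 0.28.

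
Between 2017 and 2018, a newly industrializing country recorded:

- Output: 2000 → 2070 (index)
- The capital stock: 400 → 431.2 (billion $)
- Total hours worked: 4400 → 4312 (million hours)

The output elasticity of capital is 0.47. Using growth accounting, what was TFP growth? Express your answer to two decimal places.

TFP grew 0.89%.

Output growth = (2070 − 2000) / 2000 = 3.5%.
The capital stock growth = (431.2 − 400) / 400 = 7.8%.
Total hours worked growth = (4312 − 4400) / 4400 = -2%.
Labor's share = 1 − 0.47 = 0.53.
The capital stock: 0.47 × 7.8 = 3.666 pp.
Total hours worked: 0.53 × (-2) = -1.06 pp.
TFP growth = 3.5 − 2.606 = 0.894%.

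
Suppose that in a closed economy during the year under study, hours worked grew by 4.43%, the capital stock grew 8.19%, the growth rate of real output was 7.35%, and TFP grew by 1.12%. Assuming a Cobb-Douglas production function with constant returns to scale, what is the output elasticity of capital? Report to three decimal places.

gY = gA + α·gK + (1−α)·gL, so gY − gA − gL = α(gK − gL).
7.35 − 1.12 − 4.43 = α × (8.19 − 4.43).
1.8 = 3.76 α, so α = 0.47872.

The output elasticity of capital is 0.479.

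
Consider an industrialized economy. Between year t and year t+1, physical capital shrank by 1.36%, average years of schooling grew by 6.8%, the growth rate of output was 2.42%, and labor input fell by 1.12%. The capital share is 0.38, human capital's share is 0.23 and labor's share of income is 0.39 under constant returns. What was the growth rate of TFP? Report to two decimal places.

Labor's share = 1 − 0.38 − 0.23 = 0.39.
Physical capital: 0.38 × (-1.36) = -0.5168 pp.
Average years of schooling: 0.23 × 6.8 = 1.564 pp.
Labor input: 0.39 × (-1.12) = -0.4368 pp.
TFP growth = 2.42 − 0.6104 = 1.8096%.

1.81%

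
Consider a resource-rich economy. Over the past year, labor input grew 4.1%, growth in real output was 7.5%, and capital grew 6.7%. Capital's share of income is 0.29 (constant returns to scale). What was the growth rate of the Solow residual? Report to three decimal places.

2.646%

Labor's share = 1 − 0.29 = 0.71.
Capital: 0.29 × 6.7 = 1.943 pp.
Labor input: 0.71 × 4.1 = 2.911 pp.
TFP growth = 7.5 − 4.854 = 2.646%.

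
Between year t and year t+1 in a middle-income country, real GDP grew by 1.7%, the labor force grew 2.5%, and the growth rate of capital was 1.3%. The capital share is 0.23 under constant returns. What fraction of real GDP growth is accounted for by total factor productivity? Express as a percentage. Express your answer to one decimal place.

Labor's share = 1 − 0.23 = 0.77.
Capital: 0.23 × 1.3 = 0.299 pp.
The labor force: 0.77 × 2.5 = 1.925 pp.
TFP growth = 1.7 − 2.224 = -0.524%.
TFP share of growth = -0.524 / 1.7 × 100 = -30.824%.

-30.8%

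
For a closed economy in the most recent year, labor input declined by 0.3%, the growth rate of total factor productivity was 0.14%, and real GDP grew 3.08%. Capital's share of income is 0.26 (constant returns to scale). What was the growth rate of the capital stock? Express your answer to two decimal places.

Labor's share = 1 − 0.26 = 0.74.
gY = gA + 0.74×(-0.3) + 0.26×g.
0.26×g = 3.08 − 0.14 + 0.222 = 3.162.
g = 3.162 / 0.26 = 12.1615%.

The capital stock growth was 12.16%.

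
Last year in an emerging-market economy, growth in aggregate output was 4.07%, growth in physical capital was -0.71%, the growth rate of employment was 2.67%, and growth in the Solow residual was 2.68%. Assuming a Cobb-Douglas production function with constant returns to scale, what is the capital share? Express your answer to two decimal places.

gY = gA + α·gK + (1−α)·gL, so gY − gA − gL = α(gK − gL).
4.07 − 2.68 − 2.67 = α × (-0.71 − 2.67).
-1.28 = -3.38 α, so α = 0.3787.

0.38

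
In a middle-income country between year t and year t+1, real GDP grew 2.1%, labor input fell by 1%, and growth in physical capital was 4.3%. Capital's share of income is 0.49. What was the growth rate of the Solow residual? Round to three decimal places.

Labor's share = 1 − 0.49 = 0.51.
Physical capital: 0.49 × 4.3 = 2.107 pp.
Labor input: 0.51 × (-1) = -0.51 pp.
TFP growth = 2.1 − 1.597 = 0.503%.

0.503%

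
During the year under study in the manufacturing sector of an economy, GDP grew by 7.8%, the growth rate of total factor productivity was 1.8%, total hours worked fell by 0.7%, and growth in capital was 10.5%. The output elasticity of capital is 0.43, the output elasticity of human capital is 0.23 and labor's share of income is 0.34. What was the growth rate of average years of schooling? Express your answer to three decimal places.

Labor's share = 1 − 0.43 − 0.23 = 0.34.
gY = gA + 0.43×10.5 + 0.34×(-0.7) + 0.23×g.
0.23×g = 7.8 − 1.8 − 4.277 = 1.723.
g = 1.723 / 0.23 = 7.4913%.

7.491%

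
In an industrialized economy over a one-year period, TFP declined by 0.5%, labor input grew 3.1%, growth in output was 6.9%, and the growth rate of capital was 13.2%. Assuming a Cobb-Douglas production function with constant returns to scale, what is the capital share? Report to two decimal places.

The capital share is 0.43.

gY = gA + α·gK + (1−α)·gL, so gY − gA − gL = α(gK − gL).
6.9 + 0.5 − 3.1 = α × (13.2 − 3.1).
4.3 = 10.1 α, so α = 0.4257.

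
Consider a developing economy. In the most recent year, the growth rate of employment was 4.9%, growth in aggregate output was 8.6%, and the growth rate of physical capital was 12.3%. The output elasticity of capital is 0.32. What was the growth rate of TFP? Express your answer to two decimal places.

Labor's share = 1 − 0.32 = 0.68.
Physical capital: 0.32 × 12.3 = 3.936 pp.
Employment: 0.68 × 4.9 = 3.332 pp.
TFP growth = 8.6 − 7.268 = 1.332%.

TFP growth was 1.33%.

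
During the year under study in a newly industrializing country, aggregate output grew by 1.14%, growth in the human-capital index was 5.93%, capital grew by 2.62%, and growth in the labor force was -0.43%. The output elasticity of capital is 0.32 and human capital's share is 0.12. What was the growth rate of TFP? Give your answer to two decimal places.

-0.17%

Labor's share = 1 − 0.32 − 0.12 = 0.56.
Capital: 0.32 × 2.62 = 0.8384 pp.
The human-capital index: 0.12 × 5.93 = 0.7116 pp.
The labor force: 0.56 × (-0.43) = -0.2408 pp.
TFP growth = 1.14 − 1.3092 = -0.1692%.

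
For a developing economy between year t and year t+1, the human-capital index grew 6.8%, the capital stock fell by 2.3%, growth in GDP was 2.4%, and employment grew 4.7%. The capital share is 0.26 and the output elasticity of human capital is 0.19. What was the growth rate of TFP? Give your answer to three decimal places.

-0.879%

Labor's share = 1 − 0.26 − 0.19 = 0.55.
The capital stock: 0.26 × (-2.3) = -0.598 pp.
The human-capital index: 0.19 × 6.8 = 1.292 pp.
Employment: 0.55 × 4.7 = 2.585 pp.
TFP growth = 2.4 − 3.279 = -0.879%.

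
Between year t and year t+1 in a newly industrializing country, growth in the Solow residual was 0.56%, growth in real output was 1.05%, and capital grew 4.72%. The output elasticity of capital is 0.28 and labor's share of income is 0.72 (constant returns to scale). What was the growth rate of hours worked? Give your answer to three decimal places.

-1.155%

Labor's share = 1 − 0.28 = 0.72.
gY = gA + 0.28×4.72 + 0.72×g.
0.72×g = 1.05 − 0.56 − 1.3216 = -0.8316.
g = -0.8316 / 0.72 = -1.155%.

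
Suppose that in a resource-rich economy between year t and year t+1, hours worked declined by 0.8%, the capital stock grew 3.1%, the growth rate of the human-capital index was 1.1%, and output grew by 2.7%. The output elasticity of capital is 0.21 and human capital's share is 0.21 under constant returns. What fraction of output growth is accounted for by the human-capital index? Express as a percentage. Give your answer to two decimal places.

8.56%

The human-capital index contributed 0.21 × 1.1 = 0.231 pp.
Share of growth = 0.231 / 2.7 × 100 = 8.5556%.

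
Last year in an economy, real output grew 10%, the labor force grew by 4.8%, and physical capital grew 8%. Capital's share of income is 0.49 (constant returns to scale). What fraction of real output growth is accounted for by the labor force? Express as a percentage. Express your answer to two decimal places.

24.48%

Labor's share = 1 − 0.49 = 0.51.
The labor force contributed 0.51 × 4.8 = 2.448 pp.
Share of growth = 2.448 / 10 × 100 = 24.48%.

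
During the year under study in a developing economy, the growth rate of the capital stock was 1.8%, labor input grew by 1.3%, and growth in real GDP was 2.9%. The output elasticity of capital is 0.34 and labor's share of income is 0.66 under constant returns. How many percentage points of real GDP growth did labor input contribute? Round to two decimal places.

Labor's share = 1 − 0.34 = 0.66.
Contribution = share × growth = 0.66 × 1.3 = 0.858 pp.

0.86 pp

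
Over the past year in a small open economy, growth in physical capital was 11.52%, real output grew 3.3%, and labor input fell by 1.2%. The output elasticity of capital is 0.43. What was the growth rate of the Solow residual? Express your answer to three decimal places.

Labor's share = 1 − 0.43 = 0.57.
Physical capital: 0.43 × 11.52 = 4.9536 pp.
Labor input: 0.57 × (-1.2) = -0.684 pp.
TFP growth = 3.3 − 4.2696 = -0.9696%.

-0.970%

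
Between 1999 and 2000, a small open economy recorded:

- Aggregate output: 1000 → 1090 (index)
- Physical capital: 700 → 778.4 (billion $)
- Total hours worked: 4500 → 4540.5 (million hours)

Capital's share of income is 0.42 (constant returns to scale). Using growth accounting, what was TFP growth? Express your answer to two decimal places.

Aggregate output growth = (1090 − 1000) / 1000 = 9%.
Physical capital growth = (778.4 − 700) / 700 = 11.2%.
Total hours worked growth = (4540.5 − 4500) / 4500 = 0.9%.
Labor's share = 1 − 0.42 = 0.58.
Physical capital: 0.42 × 11.2 = 4.704 pp.
Total hours worked: 0.58 × 0.9 = 0.522 pp.
TFP growth = 9 − 5.226 = 3.774%.

TFP grew 3.77%.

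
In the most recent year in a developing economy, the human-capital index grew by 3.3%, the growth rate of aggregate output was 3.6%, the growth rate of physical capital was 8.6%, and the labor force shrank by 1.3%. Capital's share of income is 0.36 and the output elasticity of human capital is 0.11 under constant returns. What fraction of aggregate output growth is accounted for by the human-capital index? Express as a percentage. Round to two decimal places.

The human-capital index contributed 0.11 × 3.3 = 0.363 pp.
Share of growth = 0.363 / 3.6 × 100 = 10.0833%.

The human-capital index accounted for 10.08% of growth.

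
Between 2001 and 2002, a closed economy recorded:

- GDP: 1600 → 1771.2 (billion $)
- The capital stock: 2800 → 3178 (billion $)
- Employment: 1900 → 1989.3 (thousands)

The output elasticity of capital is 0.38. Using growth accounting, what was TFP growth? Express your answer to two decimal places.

TFP grew 2.66%.

GDP growth = (1771.2 − 1600) / 1600 = 10.7%.
The capital stock growth = (3178 − 2800) / 2800 = 13.5%.
Employment growth = (1989.3 − 1900) / 1900 = 4.7%.
Labor's share = 1 − 0.38 = 0.62.
The capital stock: 0.38 × 13.5 = 5.13 pp.
Employment: 0.62 × 4.7 = 2.914 pp.
TFP growth = 10.7 − 8.044 = 2.656%.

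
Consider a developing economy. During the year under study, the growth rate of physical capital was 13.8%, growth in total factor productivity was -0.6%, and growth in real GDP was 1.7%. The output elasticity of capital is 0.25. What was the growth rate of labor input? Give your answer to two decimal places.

-1.53%

Labor's share = 1 − 0.25 = 0.75.
gY = gA + 0.25×13.8 + 0.75×g.
0.75×g = 1.7 + 0.6 − 3.45 = -1.15.
g = -1.15 / 0.75 = -1.5333%.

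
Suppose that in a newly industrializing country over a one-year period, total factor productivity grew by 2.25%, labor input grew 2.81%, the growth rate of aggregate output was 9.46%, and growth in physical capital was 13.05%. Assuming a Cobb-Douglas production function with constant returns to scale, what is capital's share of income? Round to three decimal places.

α = 0.430

gY = gA + α·gK + (1−α)·gL, so gY − gA − gL = α(gK − gL).
9.46 − 2.25 − 2.81 = α × (13.05 − 2.81).
4.4 = 10.24 α, so α = 0.42969.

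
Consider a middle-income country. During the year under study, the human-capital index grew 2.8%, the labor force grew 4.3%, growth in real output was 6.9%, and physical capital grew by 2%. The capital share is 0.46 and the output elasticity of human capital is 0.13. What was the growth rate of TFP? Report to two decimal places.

3.85%

Labor's share = 1 − 0.46 − 0.13 = 0.41.
Physical capital: 0.46 × 2 = 0.92 pp.
The human-capital index: 0.13 × 2.8 = 0.364 pp.
The labor force: 0.41 × 4.3 = 1.763 pp.
TFP growth = 6.9 − 3.047 = 3.853%.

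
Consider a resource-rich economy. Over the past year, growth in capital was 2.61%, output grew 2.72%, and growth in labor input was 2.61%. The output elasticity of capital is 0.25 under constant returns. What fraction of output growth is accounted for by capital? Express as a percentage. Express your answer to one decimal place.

Capital contributed 0.25 × 2.61 = 0.6525 pp.
Share of growth = 0.6525 / 2.72 × 100 = 23.989%.

Capital accounted for 24.0% of growth.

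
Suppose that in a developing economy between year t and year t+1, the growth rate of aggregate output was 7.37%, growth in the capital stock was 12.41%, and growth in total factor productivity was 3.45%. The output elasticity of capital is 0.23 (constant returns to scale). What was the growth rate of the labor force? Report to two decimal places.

Labor's share = 1 − 0.23 = 0.77.
gY = gA + 0.23×12.41 + 0.77×g.
0.77×g = 7.37 − 3.45 − 2.8543 = 1.0657.
g = 1.0657 / 0.77 = 1.384%.

The labor force growth was 1.38%.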